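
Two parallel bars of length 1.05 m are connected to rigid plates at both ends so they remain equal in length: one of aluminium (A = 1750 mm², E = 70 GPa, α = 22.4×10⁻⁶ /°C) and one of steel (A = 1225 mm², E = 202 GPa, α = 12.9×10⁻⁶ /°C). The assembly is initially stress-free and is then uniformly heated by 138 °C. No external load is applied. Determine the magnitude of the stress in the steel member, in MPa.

σ ≈ 87.7 MPa (tensile)

Equilibrium of a rigid end plate with no external load gives equal and opposite internal forces ±P in the two members. Since α_{aluminium} > α_{steel}, heating drives the aluminium into compression and the steel into tension.
Equating the net (thermal + elastic) strains gives |α₁ − α₂|·ΔT = P·[1/(A₁E₁) + 1/(A₂E₂)].
|α₁ − α₂|·ΔT = 9.5×10⁻⁶ × 138 = 0.001311.
1/(A₁E₁) + 1/(A₂E₂) = 1/(1750×70×10³) + 1/(1225×202×10³) = 1.22×10⁻⁸ N⁻¹.
P = 0.001311 / 1.22×10⁻⁸ = 107400 N = 107.4 kN.
σ_{steel} = P/A₂ = 107400/1225 = 87.69 MPa, tensile.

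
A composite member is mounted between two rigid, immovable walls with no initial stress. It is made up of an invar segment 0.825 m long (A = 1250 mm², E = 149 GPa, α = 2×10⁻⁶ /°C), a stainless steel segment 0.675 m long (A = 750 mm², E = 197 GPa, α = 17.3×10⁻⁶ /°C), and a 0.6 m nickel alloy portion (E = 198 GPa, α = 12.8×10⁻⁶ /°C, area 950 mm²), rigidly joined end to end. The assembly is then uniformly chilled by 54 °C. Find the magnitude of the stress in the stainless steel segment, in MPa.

With the walls removed the bar would change length by δ_free = Σ αᵢΔT Lᵢ = 2×10⁻⁶×54×825 + 17.3×10⁻⁶×54×675 + 12.8×10⁻⁶×54×600 = 1.134 mm.
The walls prevent any net length change, so an axial force P (same in every segment) develops. Compatibility: P · Σ Lᵢ/(AᵢEᵢ) = δ_free.
Σ Lᵢ/(AᵢEᵢ) = 825/(1250×149×10³) + 675/(750×197×10³) + 600/(950×198×10³) = 1.219×10⁻⁵ mm/N.
So P = 1.134 / 1.219×10⁻⁵ = 93.08 kN, tensile.
σ_{stainless steel} = P / A = 93080 / 750 = 124.1 MPa.

σ ≈ 124 MPa (tensile)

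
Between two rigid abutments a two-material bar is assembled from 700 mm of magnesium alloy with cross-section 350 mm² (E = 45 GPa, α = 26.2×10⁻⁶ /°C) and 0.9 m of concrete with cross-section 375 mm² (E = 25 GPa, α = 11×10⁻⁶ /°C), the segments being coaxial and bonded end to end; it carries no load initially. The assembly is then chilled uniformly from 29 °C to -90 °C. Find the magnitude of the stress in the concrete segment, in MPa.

σ ≈ 63.8 MPa (tensile)

If the supports were absent, the total length change would be Σ αᵢΔT Lᵢ = 26.2×10⁻⁶×119×700 + 11×10⁻⁶×119×900 = 3.361 mm.
Since the ends are fixed, an axial force P builds up, equal in every segment, with P · Σ Lᵢ/(AᵢEᵢ) = δ_free.
Σ Lᵢ/(AᵢEᵢ) = 700/(350×45×10³) + 900/(375×25×10³) = 0.0001404 mm/N.
Hence P = δ_free / Σ(L/AE) = 3.361/0.0001404 = 23.93 kN (tensile).
σ_{concrete} = P / A = 23930 / 375 = 63.81 MPa.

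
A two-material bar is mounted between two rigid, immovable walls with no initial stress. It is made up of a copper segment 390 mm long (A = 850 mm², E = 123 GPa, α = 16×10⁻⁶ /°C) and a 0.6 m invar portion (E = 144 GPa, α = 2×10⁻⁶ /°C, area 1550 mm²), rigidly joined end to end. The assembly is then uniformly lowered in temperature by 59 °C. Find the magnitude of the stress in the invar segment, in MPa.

With the walls removed the bar would change length by δ_free = Σ αᵢΔT Lᵢ = 16×10⁻⁶×59×390 + 2×10⁻⁶×59×600 = 0.439 mm.
The rigid supports impose zero overall length change; the single axial force P common to all segments must satisfy P Σ Lᵢ/(AᵢEᵢ) = δ_free.
Σ Lᵢ/(AᵢEᵢ) = 390/(850×123×10³) + 600/(1550×144×10³) = 6.418×10⁻⁶ mm/N.
P = 0.439 / 6.418×10⁻⁶ = 68390 N = 68.39 kN, tensile.
σ_{invar} = P / A = 68390 / 1550 = 44.12 MPa.

σ ≈ 44.1 MPa (tensile)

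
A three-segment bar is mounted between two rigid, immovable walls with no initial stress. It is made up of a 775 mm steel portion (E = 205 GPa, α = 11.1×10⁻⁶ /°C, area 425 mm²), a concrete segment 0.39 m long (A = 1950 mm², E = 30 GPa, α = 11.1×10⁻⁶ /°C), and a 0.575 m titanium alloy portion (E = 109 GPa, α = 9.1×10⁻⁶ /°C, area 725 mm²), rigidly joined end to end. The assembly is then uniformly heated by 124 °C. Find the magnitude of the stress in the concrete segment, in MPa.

σ ≈ 50.6 MPa (compressive)

If the supports were absent, the total length change would be Σ αᵢΔT Lᵢ = 11.1×10⁻⁶×124×775 + 11.1×10⁻⁶×124×390 + 9.1×10⁻⁶×124×575 = 2.252 mm.
Since the ends are fixed, an axial force P builds up, equal in every segment, with P · Σ Lᵢ/(AᵢEᵢ) = δ_free.
The series flexibility is Σ Lᵢ/(AᵢEᵢ) = 775/(425×205×10³) + 390/(1950×30×10³) + 575/(725×109×10³) = 2.284×10⁻⁵ mm/N.
P = 2.252 / 2.284×10⁻⁵ = 98620 N = 98.62 kN, compressive.
σ_{concrete} = P / A = 98620 / 1950 = 50.58 MPa.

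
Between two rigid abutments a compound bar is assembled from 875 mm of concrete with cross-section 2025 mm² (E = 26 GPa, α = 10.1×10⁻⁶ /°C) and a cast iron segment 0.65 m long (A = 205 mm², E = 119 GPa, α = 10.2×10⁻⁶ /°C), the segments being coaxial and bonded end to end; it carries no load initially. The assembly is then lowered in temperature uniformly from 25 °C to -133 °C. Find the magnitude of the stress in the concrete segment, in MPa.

If the supports were absent, the total length change would be Σ αᵢΔT Lᵢ = 10.1×10⁻⁶×158×875 + 10.2×10⁻⁶×158×650 = 2.444 mm.
Since the ends are fixed, an axial force P builds up, equal in every segment, with P · Σ Lᵢ/(AᵢEᵢ) = δ_free.
Σ Lᵢ/(AᵢEᵢ) = 875/(2025×26×10³) + 650/(205×119×10³) = 4.326×10⁻⁵ mm/N.
So P = 2.444 / 4.326×10⁻⁵ = 56.49 kN, tensile.
σ_{concrete} = P / A = 56490 / 2025 = 27.89 MPa.

σ ≈ 27.9 MPa (tensile)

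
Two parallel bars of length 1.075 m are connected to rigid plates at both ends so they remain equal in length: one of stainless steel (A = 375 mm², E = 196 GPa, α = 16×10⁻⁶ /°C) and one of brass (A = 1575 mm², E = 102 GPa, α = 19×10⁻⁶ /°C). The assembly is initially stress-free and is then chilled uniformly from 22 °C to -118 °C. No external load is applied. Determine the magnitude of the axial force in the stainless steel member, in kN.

P ≈ 21.2 kN (compressive in the stainless steel)

Equilibrium of a rigid end plate with no external load gives equal and opposite internal forces ±P in the two members. Since α_{brass} > α_{stainless steel}, cooling drives the brass into tension and the stainless steel into compression.
Equating the net (thermal + elastic) strains gives |α₁ − α₂|·ΔT = P·[1/(A₁E₁) + 1/(A₂E₂)].
|α₁ − α₂|·ΔT = 3×10⁻⁶ × 140 = 0.00042.
1/(A₁E₁) + 1/(A₂E₂) = 1/(375×196×10³) + 1/(1575×102×10³) = 1.983×10⁻⁸ N⁻¹.
So P = 0.00042 / 1.983×10⁻⁸ = 21.18 kN.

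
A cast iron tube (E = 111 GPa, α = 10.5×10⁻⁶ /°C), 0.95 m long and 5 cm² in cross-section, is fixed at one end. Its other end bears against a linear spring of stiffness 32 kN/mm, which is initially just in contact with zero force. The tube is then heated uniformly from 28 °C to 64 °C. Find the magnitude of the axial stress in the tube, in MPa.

σ ≈ 14.8 MPa (compressive)

The unrestrained thermal change is αΔT L = 10.5×10⁻⁶ × 36 × 950 = 0.3591 mm.
Let P be the compressive force at the spring. The tube shortens elastically by PL/(AE) and the spring compresses by P/k; together these equal δ_free.
P [ L/(AE) + 1/k ] = δ_free → P [ 950/(500×111×10³) + 1/(32×10³) ] = 0.3591.
P = 0.3591 / 4.837×10⁻⁵ = 7424 N.
σ = P/A = 7424/500 = 14.85 MPa.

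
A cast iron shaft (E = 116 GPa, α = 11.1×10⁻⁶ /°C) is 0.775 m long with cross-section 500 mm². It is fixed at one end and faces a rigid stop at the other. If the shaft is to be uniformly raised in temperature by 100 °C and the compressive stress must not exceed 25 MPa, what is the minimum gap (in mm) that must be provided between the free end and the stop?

Free expansion if unrestrained: δ_free = αΔT L = 11.1×10⁻⁶ × 100 × 775 = 0.8602 mm.
At the allowable stress the elastic shortening the wall may impose is σL/E = 25 × 775 / (116×10³) = 0.167 mm.
The gap must absorb the remainder: g_min = 0.8602 − 0.167 = 0.6932 mm.

g ≈ 0.693 mm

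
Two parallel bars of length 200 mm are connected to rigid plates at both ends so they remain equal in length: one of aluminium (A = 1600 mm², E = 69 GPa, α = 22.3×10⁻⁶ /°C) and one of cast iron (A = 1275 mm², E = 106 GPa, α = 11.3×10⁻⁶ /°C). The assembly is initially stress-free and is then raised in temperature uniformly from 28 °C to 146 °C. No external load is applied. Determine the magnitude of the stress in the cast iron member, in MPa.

Equilibrium of a rigid end plate with no external load gives equal and opposite internal forces ±P in the two members. Since α_{aluminium} > α_{cast iron}, heating drives the aluminium into compression and the cast iron into tension.
Setting the final lengths equal and cancelling L: (α₁ − α₂)ΔT = P/(A₁E₁) + P/(A₂E₂).
|α₁ − α₂|·ΔT = 11×10⁻⁶ × 118 = 0.001298.
1/(A₁E₁) + 1/(A₂E₂) = 1/(1600×69×10³) + 1/(1275×106×10³) = 1.646×10⁻⁸ N⁻¹.
P = 0.001298 / 1.646×10⁻⁸ = 78870 N = 78.87 kN.
σ_{cast iron} = P/A₂ = 78870/1275 = 61.86 MPa, tensile.

σ ≈ 61.9 MPa (tensile)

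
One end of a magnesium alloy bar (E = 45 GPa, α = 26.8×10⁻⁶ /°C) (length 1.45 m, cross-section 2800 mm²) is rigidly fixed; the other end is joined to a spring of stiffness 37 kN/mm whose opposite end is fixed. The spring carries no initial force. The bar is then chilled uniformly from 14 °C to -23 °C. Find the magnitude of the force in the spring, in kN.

P ≈ 37.3 kN

If the spring were absent the bar would shorten by αΔT L = 26.8×10⁻⁶ × 37 × 1450 = 1.438 mm.
Let P be the tensile force in the spring. The bar extends elastically by PL/(AE) and the spring stretches by P/k; together these equal δ_free.
So P = δ_free / [L/(AE) + 1/k] = 1.438 / [ 1450/(2800×45×10³) + 1/(37×10³) ].
P = 1.438 / 3.853×10⁻⁵ = 37310 N.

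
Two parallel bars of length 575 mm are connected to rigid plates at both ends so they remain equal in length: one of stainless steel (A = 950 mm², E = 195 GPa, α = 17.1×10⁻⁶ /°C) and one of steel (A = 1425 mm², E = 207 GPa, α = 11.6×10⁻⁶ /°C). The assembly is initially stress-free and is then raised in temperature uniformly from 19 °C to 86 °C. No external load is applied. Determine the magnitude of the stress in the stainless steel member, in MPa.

σ ≈ 44.1 MPa (compressive)

The stainless steel has the larger α, so on heating it would change length more than the steel if both were free. The rigid plates force a common final length, so the stainless steel is put into compression and the steel into tension, with equal and opposite forces P (no external load).
Equating the net (thermal + elastic) strains gives |α₁ − α₂|·ΔT = P·[1/(A₁E₁) + 1/(A₂E₂)].
|α₁ − α₂|·ΔT = 5.5×10⁻⁶ × 67 = 0.0003685.
1/(A₁E₁) + 1/(A₂E₂) = 1/(950×195×10³) + 1/(1425×207×10³) = 8.788×10⁻⁹ N⁻¹.
So P = 0.0003685 / 8.788×10⁻⁹ = 41.93 kN.
σ_{stainless steel} = P/A₁ = 41930/950 = 44.14 MPa, compressive.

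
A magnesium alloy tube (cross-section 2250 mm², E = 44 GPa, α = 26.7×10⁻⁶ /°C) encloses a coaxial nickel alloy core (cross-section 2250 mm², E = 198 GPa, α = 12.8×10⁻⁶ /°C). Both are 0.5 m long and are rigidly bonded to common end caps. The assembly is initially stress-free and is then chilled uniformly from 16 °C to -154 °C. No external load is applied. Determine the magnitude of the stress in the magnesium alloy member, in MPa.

The magnesium alloy has the larger α, so on cooling it would change length more than the nickel alloy if both were free. The rigid plates force a common final length, so the magnesium alloy is put into tension and the nickel alloy into compression, with equal and opposite forces P (no external load).
Equating the net (thermal + elastic) strains gives |α₁ − α₂|·ΔT = P·[1/(A₁E₁) + 1/(A₂E₂)].
|α₁ − α₂|·ΔT = 13.9×10⁻⁶ × 170 = 0.002363.
1/(A₁E₁) + 1/(A₂E₂) = 1/(2250×44×10³) + 1/(2250×198×10³) = 1.235×10⁻⁸ N⁻¹.
So P = 0.002363 / 1.235×10⁻⁸ = 191.4 kN.
σ_{magnesium alloy} = P/A₁ = 191400/2250 = 85.07 MPa, tensile.

σ ≈ 85.1 MPa (tensile)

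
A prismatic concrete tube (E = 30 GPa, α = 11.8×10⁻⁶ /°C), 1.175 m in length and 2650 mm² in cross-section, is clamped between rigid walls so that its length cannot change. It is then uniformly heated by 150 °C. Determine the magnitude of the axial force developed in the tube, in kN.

The ends cannot move, so σ = EαΔT = 30×10³ × 11.8×10⁻⁶ × 150 = 53.1 MPa.
Axial force P = σA = 53.1 × 2650 = 140700 N = 140.7 kN, compressive.

P ≈ 141 kN (compressive)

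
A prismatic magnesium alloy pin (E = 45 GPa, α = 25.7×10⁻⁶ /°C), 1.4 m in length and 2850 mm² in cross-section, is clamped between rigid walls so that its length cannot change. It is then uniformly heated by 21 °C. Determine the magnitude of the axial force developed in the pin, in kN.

P ≈ 69.2 kN (compressive)

The ends cannot move, so σ = EαΔT = 45×10³ × 25.7×10⁻⁶ × 21 = 24.29 MPa.
P = AEαΔT = 2850 × 45×10³ × 25.7×10⁻⁶ × 21 = 69.22 kN (compressive).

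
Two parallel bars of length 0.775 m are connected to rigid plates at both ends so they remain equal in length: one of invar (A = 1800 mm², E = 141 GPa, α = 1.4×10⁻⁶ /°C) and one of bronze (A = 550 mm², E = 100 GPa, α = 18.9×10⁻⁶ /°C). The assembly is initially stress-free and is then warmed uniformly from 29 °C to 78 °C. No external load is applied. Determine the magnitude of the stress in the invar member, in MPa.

The bronze has the larger α, so on heating it would change length more than the invar if both were free. The rigid plates force a common final length, so the bronze is put into compression and the invar into tension, with equal and opposite forces P (no external load).
Compatibility of the two members (thermal + elastic change equal): (α₁ − α₂)ΔT = P·[1/(A₁E₁) + 1/(A₂E₂)].
|α₁ − α₂|·ΔT = 17.5×10⁻⁶ × 49 = 0.0008575.
1/(A₁E₁) + 1/(A₂E₂) = 1/(1800×141×10³) + 1/(550×100×10³) = 2.212×10⁻⁸ N⁻¹.
So P = 0.0008575 / 2.212×10⁻⁸ = 38.76 kN.
σ_{invar} = P/A₁ = 38760/1800 = 21.53 MPa, tensile.

σ ≈ 21.5 MPa (tensile)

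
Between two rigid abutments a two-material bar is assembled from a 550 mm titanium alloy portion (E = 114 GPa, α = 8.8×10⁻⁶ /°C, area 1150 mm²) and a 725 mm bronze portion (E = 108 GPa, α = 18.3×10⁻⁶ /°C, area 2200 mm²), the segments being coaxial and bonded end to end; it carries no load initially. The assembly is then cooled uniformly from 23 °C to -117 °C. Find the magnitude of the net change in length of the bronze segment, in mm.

|ΔL| ≈ 0.79 mm

With the walls removed the bar would change length by δ_free = Σ αᵢΔT Lᵢ = 8.8×10⁻⁶×140×550 + 18.3×10⁻⁶×140×725 = 2.535 mm.
The rigid supports impose zero overall length change; the single axial force P common to all segments must satisfy P Σ Lᵢ/(AᵢEᵢ) = δ_free.
The series flexibility is Σ Lᵢ/(AᵢEᵢ) = 550/(1150×114×10³) + 725/(2200×108×10³) = 7.247×10⁻⁶ mm/N.
Hence P = δ_free / Σ(L/AE) = 2.535/7.247×10⁻⁶ = 349.8 kN (tensile).
For the bronze segment, free thermal change = 18.3×10⁻⁶×140×725 = 1.857 mm and elastic change from P = 349800×725/(2200×108×10³) = 1.067 mm; these oppose, so the net change is 0.79 mm (segment shortens).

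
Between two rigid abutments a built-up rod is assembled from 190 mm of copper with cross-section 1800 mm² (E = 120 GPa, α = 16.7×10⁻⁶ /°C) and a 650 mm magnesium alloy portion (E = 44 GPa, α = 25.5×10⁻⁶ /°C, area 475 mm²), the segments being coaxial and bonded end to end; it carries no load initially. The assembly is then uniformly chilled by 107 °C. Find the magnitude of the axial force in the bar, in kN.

P ≈ 66.1 kN (tensile)

If the supports were absent, the total length change would be Σ αᵢΔT Lᵢ = 16.7×10⁻⁶×107×190 + 25.5×10⁻⁶×107×650 = 2.113 mm.
The walls prevent any net length change, so an axial force P (same in every segment) develops. Compatibility: P · Σ Lᵢ/(AᵢEᵢ) = δ_free.
Σ Lᵢ/(AᵢEᵢ) = 190/(1800×120×10³) + 650/(475×44×10³) = 3.198×10⁻⁵ mm/N.
Hence P = δ_free / Σ(L/AE) = 2.113/3.198×10⁻⁵ = 66.07 kN (tensile).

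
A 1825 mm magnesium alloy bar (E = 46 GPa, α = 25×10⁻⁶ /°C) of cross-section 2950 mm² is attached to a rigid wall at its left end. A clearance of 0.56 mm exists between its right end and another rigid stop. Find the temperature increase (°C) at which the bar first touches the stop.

The gap closes when αΔT L = 0.56 mm, since the bar is still unstressed at that instant.
So ΔT = g/(αL) = 0.56/(25×10⁻⁶ × 1825) = 12.27 °C.

ΔT ≈ 12.3 °C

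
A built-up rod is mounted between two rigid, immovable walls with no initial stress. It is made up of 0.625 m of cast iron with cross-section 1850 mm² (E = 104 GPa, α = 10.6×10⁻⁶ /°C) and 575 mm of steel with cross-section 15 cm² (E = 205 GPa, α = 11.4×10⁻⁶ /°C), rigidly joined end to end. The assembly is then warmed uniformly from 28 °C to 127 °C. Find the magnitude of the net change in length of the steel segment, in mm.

|ΔL| ≈ 0.172 mm

With the walls removed the bar would change length by δ_free = Σ αᵢΔT Lᵢ = 10.6×10⁻⁶×99×625 + 11.4×10⁻⁶×99×575 = 1.305 mm.
The rigid supports impose zero overall length change; the single axial force P common to all segments must satisfy P Σ Lᵢ/(AᵢEᵢ) = δ_free.
Σ Lᵢ/(AᵢEᵢ) = 625/(1850×104×10³) + 575/(1500×205×10³) = 5.118×10⁻⁶ mm/N.
Hence P = δ_free / Σ(L/AE) = 1.305/5.118×10⁻⁶ = 254.9 kN (compressive).
For the steel segment, free thermal change = 11.4×10⁻⁶×99×575 = 0.6489 mm and elastic change from P = 254900×575/(1500×205×10³) = 0.4767 mm; these oppose, so the net change is 0.172 mm (segment lengthens).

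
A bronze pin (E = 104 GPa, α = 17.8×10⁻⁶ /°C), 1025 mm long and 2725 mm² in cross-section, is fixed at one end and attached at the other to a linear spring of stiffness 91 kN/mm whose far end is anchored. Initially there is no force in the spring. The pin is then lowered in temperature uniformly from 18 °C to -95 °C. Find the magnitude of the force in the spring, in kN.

P ≈ 141 kN

Free thermal contraction: δ_free = αΔT L = 17.8×10⁻⁶ × 113 × 1025 = 2.062 mm.
Let P be the tensile force in the spring. The pin extends elastically by PL/(AE) and the spring stretches by P/k; together these equal δ_free.
P [ L/(AE) + 1/k ] = δ_free → P [ 1025/(2725×104×10³) + 1/(91×10³) ] = 2.062.
P = 2.062 / 1.461×10⁻⁵ = 141200 N.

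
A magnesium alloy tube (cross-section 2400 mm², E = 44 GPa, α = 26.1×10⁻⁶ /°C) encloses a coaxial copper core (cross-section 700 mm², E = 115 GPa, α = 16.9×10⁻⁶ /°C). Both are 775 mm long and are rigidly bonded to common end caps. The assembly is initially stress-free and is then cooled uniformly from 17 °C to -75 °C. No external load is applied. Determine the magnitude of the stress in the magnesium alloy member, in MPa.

Equilibrium of a rigid end plate with no external load gives equal and opposite internal forces ±P in the two members. Since α_{magnesium alloy} > α_{copper}, cooling drives the magnesium alloy into tension and the copper into compression.
Compatibility of the two members (thermal + elastic change equal): (α₁ − α₂)ΔT = P·[1/(A₁E₁) + 1/(A₂E₂)].
|α₁ − α₂|·ΔT = 9.2×10⁻⁶ × 92 = 0.0008464.
1/(A₁E₁) + 1/(A₂E₂) = 1/(2400×44×10³) + 1/(700×115×10³) = 2.189×10⁻⁸ N⁻¹.
So P = 0.0008464 / 2.189×10⁻⁸ = 38.66 kN.
σ_{magnesium alloy} = P/A₁ = 38660/2400 = 16.11 MPa, tensile.

σ ≈ 16.1 MPa (tensile)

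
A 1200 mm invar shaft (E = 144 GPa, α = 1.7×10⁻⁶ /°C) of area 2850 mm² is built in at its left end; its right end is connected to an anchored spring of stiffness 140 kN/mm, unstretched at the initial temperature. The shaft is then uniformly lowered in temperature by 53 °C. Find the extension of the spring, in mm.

Free thermal contraction: δ_free = αΔT L = 1.7×10⁻⁶ × 53 × 1200 = 0.1081 mm.
With a force P in the spring, the elastic change of the shaft is PL/(AE) and that of the spring is P/k; compatibility requires their sum to equal δ_free.
P [ L/(AE) + 1/k ] = δ_free → P [ 1200/(2850×144×10³) + 1/(140×10³) ] = 0.1081.
P = 0.1081 / 1.007×10⁻⁵ = 10740 N.
Spring extension = P/k = 10740/(140×10³) = 0.07672 mm.

δ ≈ 0.0767 mm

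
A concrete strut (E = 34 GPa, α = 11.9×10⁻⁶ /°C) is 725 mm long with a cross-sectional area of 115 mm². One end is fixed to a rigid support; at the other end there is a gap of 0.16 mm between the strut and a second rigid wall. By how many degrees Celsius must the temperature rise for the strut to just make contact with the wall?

ΔT ≈ 18.5 °C

The gap closes when αΔT L = 0.16 mm, since the strut is still unstressed at that instant.
ΔT = 0.16 / (11.9×10⁻⁶ × 725) = 18.55 °C.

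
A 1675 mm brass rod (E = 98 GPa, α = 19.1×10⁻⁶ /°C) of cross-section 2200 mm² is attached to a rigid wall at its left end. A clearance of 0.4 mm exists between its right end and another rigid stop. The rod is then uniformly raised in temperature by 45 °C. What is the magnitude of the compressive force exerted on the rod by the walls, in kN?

P ≈ 134 kN

Unrestrained expansion: δ_free = αΔT L = 19.1×10⁻⁶ × 45 × 1675 = 1.44 mm.
The gap closes (δ_free > 0.4 mm) and the wall then resists a further 1.44 − 0.4 = 1.04 mm of expansion.
Compatibility: PL/(AE) = 1.04 mm, so σ = P/A = E × (1.04/1675) = 60.83 MPa.
Force on the wall = σA = 60.83 × 2200 mm² = 133.8 kN.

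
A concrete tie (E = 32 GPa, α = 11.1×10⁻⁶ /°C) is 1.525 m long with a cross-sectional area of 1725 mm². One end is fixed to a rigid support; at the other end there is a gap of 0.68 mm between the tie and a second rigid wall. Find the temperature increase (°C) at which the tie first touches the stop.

ΔT ≈ 40.2 °C

The gap closes when αΔT L = 0.68 mm, since the tie is still unstressed at that instant.
ΔT = 0.68 / (11.1×10⁻⁶ × 1525) = 40.17 °C.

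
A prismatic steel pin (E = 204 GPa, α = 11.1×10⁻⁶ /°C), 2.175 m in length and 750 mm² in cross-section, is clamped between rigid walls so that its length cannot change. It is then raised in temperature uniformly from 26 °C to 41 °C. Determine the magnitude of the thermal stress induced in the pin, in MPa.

σ ≈ 34 MPa (compressive)

The supports are rigid, so the total axial strain is zero. The restrained thermal strain is ε = αΔT = 11.1×10⁻⁶ × 15 = 166.5×10⁻⁶.
Hence σ = E·αΔT = 204×10³ × 166.5×10⁻⁶ = 33.97 MPa, compressive.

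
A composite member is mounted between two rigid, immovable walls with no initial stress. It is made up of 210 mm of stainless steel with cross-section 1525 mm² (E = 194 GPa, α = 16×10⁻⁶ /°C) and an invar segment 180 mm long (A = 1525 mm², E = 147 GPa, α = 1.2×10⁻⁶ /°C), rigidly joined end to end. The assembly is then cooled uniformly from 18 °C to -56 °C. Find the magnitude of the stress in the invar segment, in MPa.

σ ≈ 115 MPa (tensile)

Free thermal contraction of the whole bar: Σ αᵢΔT Lᵢ = 16×10⁻⁶×74×210 + 1.2×10⁻⁶×74×180 = 0.2646 mm.
The walls prevent any net length change, so an axial force P (same in every segment) develops. Compatibility: P · Σ Lᵢ/(AᵢEᵢ) = δ_free.
The series flexibility is Σ Lᵢ/(AᵢEᵢ) = 210/(1525×194×10³) + 180/(1525×147×10³) = 1.513×10⁻⁶ mm/N.
Hence P = δ_free / Σ(L/AE) = 0.2646/1.513×10⁻⁶ = 174.9 kN (tensile).
σ_{invar} = P / A = 174900 / 1525 = 114.7 MPa.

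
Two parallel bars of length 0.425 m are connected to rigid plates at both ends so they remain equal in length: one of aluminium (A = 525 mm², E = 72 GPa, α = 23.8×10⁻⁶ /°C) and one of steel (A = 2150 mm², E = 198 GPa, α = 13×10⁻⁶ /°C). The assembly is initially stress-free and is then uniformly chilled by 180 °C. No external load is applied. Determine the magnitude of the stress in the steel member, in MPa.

The aluminium has the larger α, so on cooling it would change length more than the steel if both were free. The rigid plates force a common final length, so the aluminium is put into tension and the steel into compression, with equal and opposite forces P (no external load).
Setting the final lengths equal and cancelling L: (α₁ − α₂)ΔT = P/(A₁E₁) + P/(A₂E₂).
|α₁ − α₂|·ΔT = 10.8×10⁻⁶ × 180 = 0.001944.
1/(A₁E₁) + 1/(A₂E₂) = 1/(525×72×10³) + 1/(2150×198×10³) = 2.88×10⁻⁸ N⁻¹.
P = 0.001944 / 2.88×10⁻⁸ = 67490 N = 67.49 kN.
σ_{steel} = P/A₂ = 67490/2150 = 31.39 MPa, compressive.

σ ≈ 31.4 MPa (compressive)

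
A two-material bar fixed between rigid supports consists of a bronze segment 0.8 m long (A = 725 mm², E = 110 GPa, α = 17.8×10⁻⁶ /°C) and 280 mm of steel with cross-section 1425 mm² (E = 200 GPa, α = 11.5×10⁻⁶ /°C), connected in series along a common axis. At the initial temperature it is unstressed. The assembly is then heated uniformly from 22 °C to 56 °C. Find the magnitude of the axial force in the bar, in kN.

Free thermal expansion of the whole bar: Σ αᵢΔT Lᵢ = 17.8×10⁻⁶×34×800 + 11.5×10⁻⁶×34×280 = 0.5936 mm.
Since the ends are fixed, an axial force P builds up, equal in every segment, with P · Σ Lᵢ/(AᵢEᵢ) = δ_free.
The series flexibility is Σ Lᵢ/(AᵢEᵢ) = 800/(725×110×10³) + 280/(1425×200×10³) = 1.101×10⁻⁵ mm/N.
So P = 0.5936 / 1.101×10⁻⁵ = 53.9 kN, compressive.

P ≈ 53.9 kN (compressive)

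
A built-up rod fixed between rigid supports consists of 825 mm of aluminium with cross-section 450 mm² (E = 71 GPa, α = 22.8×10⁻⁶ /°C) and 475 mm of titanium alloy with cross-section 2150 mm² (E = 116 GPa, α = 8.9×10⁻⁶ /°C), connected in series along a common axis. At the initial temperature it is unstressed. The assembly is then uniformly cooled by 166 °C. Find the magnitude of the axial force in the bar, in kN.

If the supports were absent, the total length change would be Σ αᵢΔT Lᵢ = 22.8×10⁻⁶×166×825 + 8.9×10⁻⁶×166×475 = 3.824 mm.
Since the ends are fixed, an axial force P builds up, equal in every segment, with P · Σ Lᵢ/(AᵢEᵢ) = δ_free.
The series flexibility is Σ Lᵢ/(AᵢEᵢ) = 825/(450×71×10³) + 475/(2150×116×10³) = 2.773×10⁻⁵ mm/N.
Hence P = δ_free / Σ(L/AE) = 3.824/2.773×10⁻⁵ = 137.9 kN (tensile).

P ≈ 138 kN (tensile)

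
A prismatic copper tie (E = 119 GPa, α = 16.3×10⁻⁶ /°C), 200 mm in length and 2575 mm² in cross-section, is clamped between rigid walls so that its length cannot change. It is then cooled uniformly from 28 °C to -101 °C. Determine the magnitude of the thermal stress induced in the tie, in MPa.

σ ≈ 250 MPa (tensile)

The supports are rigid, so the total axial strain is zero. The restrained thermal strain is ε = αΔT = 16.3×10⁻⁶ × 129 = 2102.7×10⁻⁶.
Hence σ = E·αΔT = 119×10³ × 2102.7×10⁻⁶ = 250.2 MPa, tensile.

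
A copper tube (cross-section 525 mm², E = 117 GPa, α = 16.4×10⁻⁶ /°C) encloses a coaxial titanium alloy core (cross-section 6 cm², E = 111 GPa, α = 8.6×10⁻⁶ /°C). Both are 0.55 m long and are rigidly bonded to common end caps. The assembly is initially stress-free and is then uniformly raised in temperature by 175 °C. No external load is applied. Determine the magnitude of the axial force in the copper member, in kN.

The copper has the larger α, so on heating it would change length more than the titanium alloy if both were free. The rigid plates force a common final length, so the copper is put into compression and the titanium alloy into tension, with equal and opposite forces P (no external load).
Compatibility of the two members (thermal + elastic change equal): (α₁ − α₂)ΔT = P·[1/(A₁E₁) + 1/(A₂E₂)].
|α₁ − α₂|·ΔT = 7.8×10⁻⁶ × 175 = 0.001365.
1/(A₁E₁) + 1/(A₂E₂) = 1/(525×117×10³) + 1/(600×111×10³) = 3.13×10⁻⁸ N⁻¹.
So P = 0.001365 / 3.13×10⁻⁸ = 43.62 kN.

P ≈ 43.6 kN (compressive in the copper)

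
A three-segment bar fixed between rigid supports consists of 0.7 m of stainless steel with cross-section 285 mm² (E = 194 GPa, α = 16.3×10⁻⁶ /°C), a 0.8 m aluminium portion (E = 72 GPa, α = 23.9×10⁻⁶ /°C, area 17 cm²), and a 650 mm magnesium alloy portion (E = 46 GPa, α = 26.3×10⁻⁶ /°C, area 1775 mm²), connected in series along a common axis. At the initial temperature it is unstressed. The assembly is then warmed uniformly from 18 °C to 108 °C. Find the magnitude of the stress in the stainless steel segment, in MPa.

σ ≈ 554 MPa (compressive)

If the supports were absent, the total length change would be Σ αᵢΔT Lᵢ = 16.3×10⁻⁶×90×700 + 23.9×10⁻⁶×90×800 + 26.3×10⁻⁶×90×650 = 4.286 mm.
Since the ends are fixed, an axial force P builds up, equal in every segment, with P · Σ Lᵢ/(AᵢEᵢ) = δ_free.
Σ Lᵢ/(AᵢEᵢ) = 700/(285×194×10³) + 800/(1700×72×10³) + 650/(1775×46×10³) = 2.716×10⁻⁵ mm/N.
So P = 4.286 / 2.716×10⁻⁵ = 157.8 kN, compressive.
σ_{stainless steel} = P / A = 157800 / 285 = 553.8 MPa.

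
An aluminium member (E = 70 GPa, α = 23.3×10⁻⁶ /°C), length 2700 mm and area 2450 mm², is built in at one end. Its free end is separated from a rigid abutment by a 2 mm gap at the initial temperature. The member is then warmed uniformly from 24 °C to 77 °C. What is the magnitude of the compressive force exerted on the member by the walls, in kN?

If the wall were absent the member would grow by αΔT L = 23.3×10⁻⁶ × 53 × 2700 = 3.334 mm.
After closing the 2 mm clearance, 3.334 − 2 = 1.334 mm of expansion remains to be suppressed by the wall.
Compatibility: PL/(AE) = 1.334 mm, so σ = P/A = E × (1.334/2700) = 34.59 MPa.
Force on the wall = σA = 34.59 × 2450 mm² = 84.75 kN.

P ≈ 84.7 kN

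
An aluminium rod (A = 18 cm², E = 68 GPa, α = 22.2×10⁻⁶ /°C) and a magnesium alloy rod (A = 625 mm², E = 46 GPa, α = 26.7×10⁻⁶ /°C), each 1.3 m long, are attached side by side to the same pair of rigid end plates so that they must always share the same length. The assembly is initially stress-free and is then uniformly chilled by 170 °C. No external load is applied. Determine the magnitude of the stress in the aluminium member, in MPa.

Equilibrium of a rigid end plate with no external load gives equal and opposite internal forces ±P in the two members. Since α_{magnesium alloy} > α_{aluminium}, cooling drives the magnesium alloy into tension and the aluminium into compression.
Setting the final lengths equal and cancelling L: (α₁ − α₂)ΔT = P/(A₁E₁) + P/(A₂E₂).
|α₁ − α₂|·ΔT = 4.5×10⁻⁶ × 170 = 0.000765.
1/(A₁E₁) + 1/(A₂E₂) = 1/(1800×68×10³) + 1/(625×46×10³) = 4.295×10⁻⁸ N⁻¹.
P = 0.000765 / 4.295×10⁻⁸ = 17810 N = 17.81 kN.
σ_{aluminium} = P/A₁ = 17810/1800 = 9.895 MPa, compressive.

σ ≈ 9.89 MPa (compressive)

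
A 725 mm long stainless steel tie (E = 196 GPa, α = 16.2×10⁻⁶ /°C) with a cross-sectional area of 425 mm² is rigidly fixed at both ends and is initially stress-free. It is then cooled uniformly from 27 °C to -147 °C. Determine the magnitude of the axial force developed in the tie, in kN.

Full restraint means ε = 0, so the stress is σ = EαΔT = 196×10³ × 16.2×10⁻⁶ × 174 = 552.5 MPa.
P = AEαΔT = 425 × 196×10³ × 16.2×10⁻⁶ × 174 = 234.8 kN (tensile).

P ≈ 235 kN (tensile)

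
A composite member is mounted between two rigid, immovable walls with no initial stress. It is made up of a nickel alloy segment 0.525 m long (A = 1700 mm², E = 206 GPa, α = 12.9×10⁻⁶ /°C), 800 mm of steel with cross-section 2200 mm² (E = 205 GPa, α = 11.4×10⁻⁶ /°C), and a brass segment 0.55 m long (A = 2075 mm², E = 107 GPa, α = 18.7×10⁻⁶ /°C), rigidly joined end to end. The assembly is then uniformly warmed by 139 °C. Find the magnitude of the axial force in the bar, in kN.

P ≈ 633 kN (compressive)

With the walls removed the bar would change length by δ_free = Σ αᵢΔT Lᵢ = 12.9×10⁻⁶×139×525 + 11.4×10⁻⁶×139×800 + 18.7×10⁻⁶×139×550 = 3.639 mm.
The walls prevent any net length change, so an axial force P (same in every segment) develops. Compatibility: P · Σ Lᵢ/(AᵢEᵢ) = δ_free.
Σ Lᵢ/(AᵢEᵢ) = 525/(1700×206×10³) + 800/(2200×205×10³) + 550/(2075×107×10³) = 5.75×10⁻⁶ mm/N.
So P = 3.639 / 5.75×10⁻⁶ = 632.8 kN, compressive.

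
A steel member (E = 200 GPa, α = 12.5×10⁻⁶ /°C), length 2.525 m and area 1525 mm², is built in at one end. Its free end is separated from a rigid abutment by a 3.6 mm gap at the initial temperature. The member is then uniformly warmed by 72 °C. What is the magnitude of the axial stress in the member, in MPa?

Unrestrained expansion: δ_free = αΔT L = 12.5×10⁻⁶ × 72 × 2525 = 2.272 mm.
Since δ_free = 2.27 mm is less than the 3.6 mm gap, the member never touches the wall. No axial force develops.

σ ≈ 0 MPa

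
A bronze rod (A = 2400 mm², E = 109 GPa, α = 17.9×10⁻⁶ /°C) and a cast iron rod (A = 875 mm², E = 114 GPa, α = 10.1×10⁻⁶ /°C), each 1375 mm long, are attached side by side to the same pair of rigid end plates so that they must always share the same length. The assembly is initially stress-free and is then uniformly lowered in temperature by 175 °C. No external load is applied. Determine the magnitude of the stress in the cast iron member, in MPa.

Both members must finish at the same length. With the larger α, the bronze tends to over-contract; the plates restrain it, putting the bronze in tension and the cast iron in compression. With no external load the two internal forces are equal and opposite, magnitude P.
Equating the net (thermal + elastic) strains gives |α₁ − α₂|·ΔT = P·[1/(A₁E₁) + 1/(A₂E₂)].
|α₁ − α₂|·ΔT = 7.8×10⁻⁶ × 175 = 0.001365.
1/(A₁E₁) + 1/(A₂E₂) = 1/(2400×109×10³) + 1/(875×114×10³) = 1.385×10⁻⁸ N⁻¹.
So P = 0.001365 / 1.385×10⁻⁸ = 98.57 kN.
σ_{cast iron} = P/A₂ = 98570/875 = 112.7 MPa, compressive.

σ ≈ 113 MPa (compressive)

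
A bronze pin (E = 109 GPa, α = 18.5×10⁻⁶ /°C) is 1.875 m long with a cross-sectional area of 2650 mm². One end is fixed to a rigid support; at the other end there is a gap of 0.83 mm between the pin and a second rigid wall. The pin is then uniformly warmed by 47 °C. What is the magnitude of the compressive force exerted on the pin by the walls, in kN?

P ≈ 123 kN

Unrestrained expansion: δ_free = αΔT L = 18.5×10⁻⁶ × 47 × 1875 = 1.63 mm.
The gap closes (δ_free > 0.83 mm) and the wall then resists a further 1.63 − 0.83 = 0.8003 mm of expansion.
Compatibility: PL/(AE) = 0.8003 mm, so σ = P/A = E × (0.8003/1875) = 46.52 MPa.
P = σA = 46.52 × 2650 = 123.3 kN.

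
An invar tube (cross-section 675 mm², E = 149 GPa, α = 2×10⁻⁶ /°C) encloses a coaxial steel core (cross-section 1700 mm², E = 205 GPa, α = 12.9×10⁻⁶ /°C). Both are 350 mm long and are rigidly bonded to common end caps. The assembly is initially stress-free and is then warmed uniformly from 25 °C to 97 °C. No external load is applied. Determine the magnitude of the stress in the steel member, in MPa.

σ ≈ 36 MPa (compressive)

Both members must finish at the same length. With the larger α, the steel tends to over-expand; the plates restrain it, putting the steel in compression and the invar in tension. With no external load the two internal forces are equal and opposite, magnitude P.
Equating the net (thermal + elastic) strains gives |α₁ − α₂|·ΔT = P·[1/(A₁E₁) + 1/(A₂E₂)].
|α₁ − α₂|·ΔT = 10.9×10⁻⁶ × 72 = 0.0007848.
1/(A₁E₁) + 1/(A₂E₂) = 1/(675×149×10³) + 1/(1700×205×10³) = 1.281×10⁻⁸ N⁻¹.
P = 0.0007848 / 1.281×10⁻⁸ = 61250 N = 61.25 kN.
σ_{steel} = P/A₂ = 61250/1700 = 36.03 MPa, compressive.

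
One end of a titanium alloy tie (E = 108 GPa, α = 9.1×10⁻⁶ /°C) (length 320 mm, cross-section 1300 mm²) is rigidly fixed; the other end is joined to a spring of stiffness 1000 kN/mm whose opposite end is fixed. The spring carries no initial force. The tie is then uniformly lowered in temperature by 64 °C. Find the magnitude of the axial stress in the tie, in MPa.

Free thermal contraction: δ_free = αΔT L = 9.1×10⁻⁶ × 64 × 320 = 0.1864 mm.
Let P be the tensile force in the spring. The tie extends elastically by PL/(AE) and the spring stretches by P/k; together these equal δ_free.
P [ L/(AE) + 1/k ] = δ_free → P [ 320/(1300×108×10³) + 1/(1000×10³) ] = 0.1864.
P = 0.1864 / 3.279×10⁻⁶ = 56830 N.
σ = P/A = 56830/1300 = 43.72 MPa.

σ ≈ 43.7 MPa (tensile)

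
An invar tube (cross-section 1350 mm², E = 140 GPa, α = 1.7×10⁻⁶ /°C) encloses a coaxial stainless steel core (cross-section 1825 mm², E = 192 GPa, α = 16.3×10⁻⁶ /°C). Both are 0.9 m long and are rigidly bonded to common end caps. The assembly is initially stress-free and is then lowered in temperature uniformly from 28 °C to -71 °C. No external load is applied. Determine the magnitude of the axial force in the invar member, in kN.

P ≈ 177 kN (compressive in the invar)

The stainless steel has the larger α, so on cooling it would change length more than the invar if both were free. The rigid plates force a common final length, so the stainless steel is put into tension and the invar into compression, with equal and opposite forces P (no external load).
Equating the net (thermal + elastic) strains gives |α₁ − α₂|·ΔT = P·[1/(A₁E₁) + 1/(A₂E₂)].
|α₁ − α₂|·ΔT = 14.6×10⁻⁶ × 99 = 0.001445.
1/(A₁E₁) + 1/(A₂E₂) = 1/(1350×140×10³) + 1/(1825×192×10³) = 8.145×10⁻⁹ N⁻¹.
So P = 0.001445 / 8.145×10⁻⁹ = 177.5 kN.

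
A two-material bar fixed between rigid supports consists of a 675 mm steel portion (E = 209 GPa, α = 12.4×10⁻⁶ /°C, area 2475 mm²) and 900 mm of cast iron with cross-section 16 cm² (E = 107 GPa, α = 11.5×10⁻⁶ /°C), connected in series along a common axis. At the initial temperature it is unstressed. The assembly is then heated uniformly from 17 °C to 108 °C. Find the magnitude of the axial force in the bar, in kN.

Free thermal expansion of the whole bar: Σ αᵢΔT Lᵢ = 12.4×10⁻⁶×91×675 + 11.5×10⁻⁶×91×900 = 1.704 mm.
Since the ends are fixed, an axial force P builds up, equal in every segment, with P · Σ Lᵢ/(AᵢEᵢ) = δ_free.
The series flexibility is Σ Lᵢ/(AᵢEᵢ) = 675/(2475×209×10³) + 900/(1600×107×10³) = 6.562×10⁻⁶ mm/N.
Hence P = δ_free / Σ(L/AE) = 1.704/6.562×10⁻⁶ = 259.6 kN (compressive).

P ≈ 260 kN (compressive)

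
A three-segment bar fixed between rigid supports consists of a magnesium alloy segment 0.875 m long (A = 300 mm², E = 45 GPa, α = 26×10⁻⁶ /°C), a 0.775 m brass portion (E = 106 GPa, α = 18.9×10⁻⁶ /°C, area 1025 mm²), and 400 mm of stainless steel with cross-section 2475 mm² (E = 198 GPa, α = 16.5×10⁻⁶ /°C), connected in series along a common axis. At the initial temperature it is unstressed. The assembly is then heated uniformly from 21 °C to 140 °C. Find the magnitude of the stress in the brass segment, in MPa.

σ ≈ 70.2 MPa (compressive)

If the supports were absent, the total length change would be Σ αᵢΔT Lᵢ = 26×10⁻⁶×119×875 + 18.9×10⁻⁶×119×775 + 16.5×10⁻⁶×119×400 = 5.236 mm.
The rigid supports impose zero overall length change; the single axial force P common to all segments must satisfy P Σ Lᵢ/(AᵢEᵢ) = δ_free.
Σ Lᵢ/(AᵢEᵢ) = 875/(300×45×10³) + 775/(1025×106×10³) + 400/(2475×198×10³) = 7.276×10⁻⁵ mm/N.
Hence P = δ_free / Σ(L/AE) = 5.236/7.276×10⁻⁵ = 71.95 kN (compressive).
σ_{brass} = P / A = 71950 / 1025 = 70.2 MPa.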